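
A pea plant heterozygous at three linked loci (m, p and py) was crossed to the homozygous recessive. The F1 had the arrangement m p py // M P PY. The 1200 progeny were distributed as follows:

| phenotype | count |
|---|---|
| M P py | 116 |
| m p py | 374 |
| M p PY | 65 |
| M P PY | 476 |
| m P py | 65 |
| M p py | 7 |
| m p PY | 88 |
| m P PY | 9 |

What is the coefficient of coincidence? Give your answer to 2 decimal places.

0.60

The two rarest classes, M p py and m P PY, are the double crossovers. Comparing them with the parentals, only the m allele has switched, so m is the middle locus and the order is p – m – py.
p–m: (130 + 16)/1200 = 0.1217; m–py: (204 + 16)/1200 = 0.1833.
Expected DCO frequency = 0.1217 × 0.1833 ≈ 0.02231; observed = 16/1200 ≈ 0.01333.
Coefficient of coincidence = 0.01333/0.02231 ≈ 0.60.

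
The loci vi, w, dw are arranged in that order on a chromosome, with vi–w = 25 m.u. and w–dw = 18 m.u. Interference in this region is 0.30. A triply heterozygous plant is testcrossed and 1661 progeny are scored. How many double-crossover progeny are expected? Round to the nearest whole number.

Map distances give recombination frequencies of 0.250 and 0.180 for the two intervals.
With interference 0.30 (so coincidence = 0.70), expected double-crossover frequency = 0.250 × 0.180 × 0.70 = 0.03150.
Expected number = 0.03150 × 1661 = 52.32 ≈ 52.

52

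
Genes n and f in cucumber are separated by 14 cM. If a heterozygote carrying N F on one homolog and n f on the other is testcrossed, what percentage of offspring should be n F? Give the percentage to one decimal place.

A map distance of 14 cM corresponds to a recombination frequency of 0.140.
The F1 is N F / n f, so n F is a recombinant gamete class with expected frequency r/2 = 0.140/2 = 0.0700.
That is 0.0700 = 7.0% of the progeny.

7.0%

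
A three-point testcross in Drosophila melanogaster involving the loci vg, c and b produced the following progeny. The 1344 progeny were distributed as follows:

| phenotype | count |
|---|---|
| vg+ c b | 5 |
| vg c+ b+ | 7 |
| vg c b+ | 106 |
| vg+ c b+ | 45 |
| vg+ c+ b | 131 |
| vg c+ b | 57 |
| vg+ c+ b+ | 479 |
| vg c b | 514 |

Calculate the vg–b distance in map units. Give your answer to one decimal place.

The two most frequent reciprocal classes, vg c b and vg+ c+ b+, are the parental types, so the F1 was vg c b / vg+ c+ b+.
The two rarest classes, vg+ c b and vg c+ b+, are the double crossovers. Comparing them with the parentals, only the vg allele has switched, so vg is the middle locus and the order is b – vg – c.
Crossovers in the b–vg interval produce the single-crossover classes vg c b+ and vg+ c+ b (106 + 131 = 237) plus the double crossovers (12).
RF(b–vg) = (237 + 12) / 1344 = 249/1344 = 0.1853 → 18.5 map units.

18.5 map units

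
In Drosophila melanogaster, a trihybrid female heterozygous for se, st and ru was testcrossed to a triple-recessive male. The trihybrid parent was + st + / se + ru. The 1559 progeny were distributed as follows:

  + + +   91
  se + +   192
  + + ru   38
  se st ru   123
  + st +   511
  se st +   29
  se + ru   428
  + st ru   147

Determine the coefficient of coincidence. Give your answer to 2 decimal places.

0.92

The two rarest classes, se st + and + + ru, are the double crossovers. Comparing them with the parentals, only the se allele has switched, so se is the middle locus and the order is ru – se – st.
ru–se: (339 + 67)/1559 = 0.2604; se–st: (214 + 67)/1559 = 0.1802.
Expected DCO frequency = 0.2604 × 0.1802 ≈ 0.04692; observed = 67/1559 ≈ 0.04298.
Coefficient of coincidence = 0.04298/0.04692 ≈ 0.92.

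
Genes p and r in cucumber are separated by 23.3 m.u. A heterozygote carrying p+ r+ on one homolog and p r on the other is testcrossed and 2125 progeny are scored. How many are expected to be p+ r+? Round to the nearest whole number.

815

A map distance of 23.3 m.u. corresponds to a recombination frequency of 0.233.
The F1 is p+ r+ / p r, so p+ r+ is a parental gamete class with expected frequency (1 − r)/2 = 0.767/2 = 0.3835.
Expected number = 0.3835 × 2125 = 814.94 ≈ 815.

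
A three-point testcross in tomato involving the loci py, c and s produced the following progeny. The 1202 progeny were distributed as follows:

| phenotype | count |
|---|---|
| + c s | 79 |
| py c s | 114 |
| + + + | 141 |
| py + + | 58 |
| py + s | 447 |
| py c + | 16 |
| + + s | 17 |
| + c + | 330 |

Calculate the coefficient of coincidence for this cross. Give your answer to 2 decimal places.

0.81

The two most frequent reciprocal classes, py + s and + c +, are the parental types, so the F1 was py + s / + c +.
The two rarest classes, + + s and py c +, are the double crossovers. Comparing them with the parentals, only the py allele has switched, so py is the middle locus and the order is s – py – c.
s–py: (137 + 33)/1202 = 0.1414; py–c: (255 + 33)/1202 = 0.2396.
Expected DCO frequency = 0.1414 × 0.2396 ≈ 0.03388; observed = 33/1202 ≈ 0.02745.
Coefficient of coincidence = 0.02745/0.03388 ≈ 0.81.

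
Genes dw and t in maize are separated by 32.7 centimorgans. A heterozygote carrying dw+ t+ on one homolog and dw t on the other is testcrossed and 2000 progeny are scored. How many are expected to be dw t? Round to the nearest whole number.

A map distance of 32.7 centimorgans corresponds to a recombination frequency of 0.327.
The F1 is dw+ t+ / dw t, so dw t is a parental gamete class with expected frequency (1 − r)/2 = 0.673/2 = 0.3365.
Expected number = 0.3365 × 2000 = 673.00 ≈ 673.

673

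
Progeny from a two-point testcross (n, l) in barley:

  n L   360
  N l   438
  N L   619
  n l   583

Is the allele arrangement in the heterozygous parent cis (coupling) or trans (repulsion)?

The two most frequent classes are N L (619) and n l (583); these are the parental (non-recombinant) types.
So the F1 carried N L on one chromosome and n l on the other — the recessive alleles are on the same chromosome (cis / coupling).

cis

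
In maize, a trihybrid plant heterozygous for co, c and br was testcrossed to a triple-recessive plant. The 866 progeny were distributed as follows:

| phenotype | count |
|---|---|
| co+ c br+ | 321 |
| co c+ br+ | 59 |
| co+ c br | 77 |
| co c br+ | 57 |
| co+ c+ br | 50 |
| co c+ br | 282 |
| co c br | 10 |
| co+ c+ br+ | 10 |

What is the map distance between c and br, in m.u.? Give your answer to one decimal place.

The two most frequent reciprocal classes, co+ c br+ and co c+ br, are the parental types, so the F1 was co+ c br+ / co c+ br.
The two rarest classes, co+ c+ br+ and co c br, are the double crossovers. Comparing them with the parentals, only the c allele has switched, so c is the middle locus and the order is co – c – br.
Crossovers in the c–br interval produce the single-crossover classes co+ c br and co c+ br+ (77 + 59 = 136) plus the double crossovers (20).
RF(c–br) = (136 + 20) / 866 = 156/866 = 0.1801 → 18.0 m.u.

18.0 m.u.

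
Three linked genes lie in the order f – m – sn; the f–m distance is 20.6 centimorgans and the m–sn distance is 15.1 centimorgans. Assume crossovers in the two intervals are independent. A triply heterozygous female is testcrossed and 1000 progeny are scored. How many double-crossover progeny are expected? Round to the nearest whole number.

31

Map distances give recombination frequencies of 0.206 and 0.151 for the two intervals.
With no interference, expected double-crossover frequency = 0.206 × 0.151 = 0.03111.
Expected number = 0.03111 × 1000 = 31.11 ≈ 31.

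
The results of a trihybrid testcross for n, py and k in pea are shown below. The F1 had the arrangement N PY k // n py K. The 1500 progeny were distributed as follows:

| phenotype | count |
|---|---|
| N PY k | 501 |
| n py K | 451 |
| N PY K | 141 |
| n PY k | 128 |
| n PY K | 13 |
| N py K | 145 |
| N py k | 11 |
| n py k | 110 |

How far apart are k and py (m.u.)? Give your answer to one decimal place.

18.3 m.u.

The two rarest classes, N py k and n PY K, are the double crossovers. Comparing them with the parentals, only the py allele has switched, so py is the middle locus and the order is k – py – n.
Crossovers in the k–py interval produce the single-crossover classes N PY K and n py k (141 + 110 = 251) plus the double crossovers (24).
RF(k–py) = (251 + 24) / 1500 = 275/1500 = 0.1833 → 18.3 m.u.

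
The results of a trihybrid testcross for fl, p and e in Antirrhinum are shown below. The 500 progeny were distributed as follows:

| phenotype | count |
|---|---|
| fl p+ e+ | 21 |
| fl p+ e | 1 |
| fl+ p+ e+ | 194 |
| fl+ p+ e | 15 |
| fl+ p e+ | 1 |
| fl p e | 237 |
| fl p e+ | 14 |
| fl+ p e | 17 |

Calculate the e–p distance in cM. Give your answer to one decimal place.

6.2 cM

The two most frequent reciprocal classes, fl+ p+ e+ and fl p e, are the parental types, so the F1 was fl+ p+ e+ / fl p e.
The two rarest classes, fl+ p e+ and fl p+ e, are the double crossovers. Comparing them with the parentals, only the p allele has switched, so p is the middle locus and the order is fl – p – e.
Crossovers in the p–e interval produce the single-crossover classes fl+ p+ e and fl p e+ (15 + 14 = 29) plus the double crossovers (2).
RF(p–e) = (29 + 2) / 500 = 31/500 = 0.0620 → 6.2 cM.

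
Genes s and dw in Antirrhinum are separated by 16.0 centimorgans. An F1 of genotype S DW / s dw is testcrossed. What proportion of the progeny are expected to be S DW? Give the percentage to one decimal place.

42.0%

A map distance of 16.0 centimorgans corresponds to a recombination frequency of 0.160.
The F1 is S DW / s dw, so S DW is a parental gamete class with expected frequency (1 − r)/2 = 0.840/2 = 0.4200.
That is 0.4200 = 42.0% of the progeny.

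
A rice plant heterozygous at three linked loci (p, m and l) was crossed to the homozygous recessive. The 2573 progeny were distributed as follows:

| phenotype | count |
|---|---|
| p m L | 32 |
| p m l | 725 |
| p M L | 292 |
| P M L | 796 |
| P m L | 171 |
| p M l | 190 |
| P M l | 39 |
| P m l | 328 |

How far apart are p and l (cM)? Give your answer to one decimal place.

The two most frequent reciprocal classes, p m l and P M L, are the parental types, so the F1 was p m l / P M L.
The two rarest classes, p m L and P M l, are the double crossovers. Comparing them with the parentals, only the l allele has switched, so l is the middle locus and the order is p – l – m.
Crossovers in the p–l interval produce the single-crossover classes P m l and p M L (328 + 292 = 620) plus the double crossovers (71).
RF(p–l) = (620 + 71) / 2573 = 691/2573 = 0.2686 → 26.9 cM.

26.9 cM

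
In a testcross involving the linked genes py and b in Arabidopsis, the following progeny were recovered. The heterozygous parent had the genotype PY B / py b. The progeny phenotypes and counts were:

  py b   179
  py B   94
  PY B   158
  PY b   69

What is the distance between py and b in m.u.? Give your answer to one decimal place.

32.6 m.u.

The recombinant classes are PY b and py B: 69 + 94 = 163.
Recombination frequency = 163/500 = 0.3260 ≈ 32.6%, i.e. 32.6 m.u.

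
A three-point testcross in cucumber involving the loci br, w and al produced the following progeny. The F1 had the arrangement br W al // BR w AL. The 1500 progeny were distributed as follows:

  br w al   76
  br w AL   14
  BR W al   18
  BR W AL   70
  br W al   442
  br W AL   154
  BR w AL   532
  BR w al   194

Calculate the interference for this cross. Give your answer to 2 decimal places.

0.29

The two rarest classes, BR W al and br w AL, are the double crossovers. Comparing them with the parentals, only the br allele has switched, so br is the middle locus and the order is w – br – al.
w–br: (146 + 32)/1500 = 0.1187; br–al: (348 + 32)/1500 = 0.2533.
Expected DCO frequency = 0.1187 × 0.2533 ≈ 0.03007; observed = 32/1500 ≈ 0.02133.
Coefficient of coincidence = 0.02133/0.03007 ≈ 0.71; interference = 1 − 0.71 = 0.29.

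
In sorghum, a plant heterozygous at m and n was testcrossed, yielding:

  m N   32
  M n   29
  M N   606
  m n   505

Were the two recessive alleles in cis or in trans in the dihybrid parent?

cis

The two most frequent classes are M N (606) and m n (505); these are the parental (non-recombinant) types.
So the F1 carried M N on one chromosome and m n on the other — the recessive alleles are on the same chromosome (cis / coupling).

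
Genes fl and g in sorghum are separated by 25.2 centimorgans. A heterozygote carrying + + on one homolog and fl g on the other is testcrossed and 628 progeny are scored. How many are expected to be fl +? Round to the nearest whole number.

A map distance of 25.2 centimorgans corresponds to a recombination frequency of 0.252.
The F1 is + + / fl g, so fl + is a recombinant gamete class with expected frequency r/2 = 0.252/2 = 0.1260.
Expected number = 0.1260 × 628 = 79.13 ≈ 79.

79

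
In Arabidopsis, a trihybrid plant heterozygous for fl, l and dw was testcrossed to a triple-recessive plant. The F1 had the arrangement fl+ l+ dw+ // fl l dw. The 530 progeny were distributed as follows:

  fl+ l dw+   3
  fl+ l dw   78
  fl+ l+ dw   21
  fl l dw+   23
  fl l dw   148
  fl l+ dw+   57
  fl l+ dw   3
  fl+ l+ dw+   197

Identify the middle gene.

l

The two rarest classes, fl+ l dw+ and fl l+ dw, are the double crossovers. Comparing them with the parentals, only the l allele has switched, so l is the middle locus and the order is fl – l – dw.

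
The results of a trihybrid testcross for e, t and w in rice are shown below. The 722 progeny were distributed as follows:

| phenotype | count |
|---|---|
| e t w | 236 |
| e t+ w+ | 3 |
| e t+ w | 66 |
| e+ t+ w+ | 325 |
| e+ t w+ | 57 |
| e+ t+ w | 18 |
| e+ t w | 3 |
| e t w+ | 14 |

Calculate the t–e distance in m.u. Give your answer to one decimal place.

The two most frequent reciprocal classes, e t w and e+ t+ w+, are the parental types, so the F1 was e t w / e+ t+ w+.
The two rarest classes, e+ t w and e t+ w+, are the double crossovers. Comparing them with the parentals, only the e allele has switched, so e is the middle locus and the order is w – e – t.
Crossovers in the e–t interval produce the single-crossover classes e t+ w and e+ t w+ (66 + 57 = 123) plus the double crossovers (6).
RF(e–t) = (123 + 6) / 722 = 129/722 = 0.1787 → 17.9 m.u.

17.9 m.u.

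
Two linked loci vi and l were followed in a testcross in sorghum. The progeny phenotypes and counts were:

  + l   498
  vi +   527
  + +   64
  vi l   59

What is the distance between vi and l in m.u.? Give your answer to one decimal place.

10.7 m.u.

The two most frequent classes, + l (498) and vi + (527), are the parental types, so the F1 was + l / vi +.
The recombinant classes are + + and vi l: 64 + 59 = 123.
Recombination frequency = 123/1148 = 0.1071 ≈ 10.7%, i.e. 10.7 m.u.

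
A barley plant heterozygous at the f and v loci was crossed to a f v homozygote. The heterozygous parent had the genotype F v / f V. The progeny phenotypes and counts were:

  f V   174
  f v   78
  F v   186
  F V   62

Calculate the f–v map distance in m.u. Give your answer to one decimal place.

The recombinant classes are F V and f v: 62 + 78 = 140.
Recombination frequency = 140/500 = 0.2800 ≈ 28.0%, i.e. 28.0 m.u.

28.0 m.u.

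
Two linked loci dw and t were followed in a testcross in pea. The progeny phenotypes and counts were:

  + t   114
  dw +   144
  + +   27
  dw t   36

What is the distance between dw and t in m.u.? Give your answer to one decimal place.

The two most frequent classes, + t (114) and dw + (144), are the parental types, so the F1 was + t / dw +.
The recombinant classes are + + and dw t: 27 + 36 = 63.
Recombination frequency = 63/321 = 0.1963 ≈ 19.6%, i.e. 19.6 m.u.

19.6 m.u.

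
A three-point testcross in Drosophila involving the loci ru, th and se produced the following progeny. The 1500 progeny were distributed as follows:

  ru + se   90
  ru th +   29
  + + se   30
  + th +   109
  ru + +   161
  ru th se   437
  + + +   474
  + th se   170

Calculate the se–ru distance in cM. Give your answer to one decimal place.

The two most frequent reciprocal classes, + + + and ru th se, are the parental types, so the F1 was + + + / ru th se.
The two rarest classes, + + se and ru th +, are the double crossovers. Comparing them with the parentals, only the se allele has switched, so se is the middle locus and the order is th – se – ru.
Crossovers in the se–ru interval produce the single-crossover classes ru + + and + th se (161 + 170 = 331) plus the double crossovers (59).
RF(se–ru) = (331 + 59) / 1500 = 390/1500 = 0.2600 → 26.0 cM.

26.0 cM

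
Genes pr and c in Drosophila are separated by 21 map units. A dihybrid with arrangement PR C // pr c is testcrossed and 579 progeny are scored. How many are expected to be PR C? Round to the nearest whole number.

229

A map distance of 21 map units corresponds to a recombination frequency of 0.210.
The F1 is PR C / pr c, so PR C is a parental gamete class with expected frequency (1 − r)/2 = 0.790/2 = 0.3950.
Expected number = 0.3950 × 579 = 228.71 ≈ 229.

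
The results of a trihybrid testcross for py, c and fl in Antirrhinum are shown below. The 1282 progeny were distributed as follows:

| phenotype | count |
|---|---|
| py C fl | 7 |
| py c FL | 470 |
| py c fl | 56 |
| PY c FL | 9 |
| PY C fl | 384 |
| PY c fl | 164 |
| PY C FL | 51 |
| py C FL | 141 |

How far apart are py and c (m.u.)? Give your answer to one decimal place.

25.0 m.u.

The two most frequent reciprocal classes, PY C fl and py c FL, are the parental types, so the F1 was PY C fl / py c FL.
The two rarest classes, py C fl and PY c FL, are the double crossovers. Comparing them with the parentals, only the py allele has switched, so py is the middle locus and the order is c – py – fl.
Crossovers in the c–py interval produce the single-crossover classes PY c fl and py C FL (164 + 141 = 305) plus the double crossovers (16).
RF(c–py) = (305 + 16) / 1282 = 321/1282 = 0.2504 → 25.0 m.u.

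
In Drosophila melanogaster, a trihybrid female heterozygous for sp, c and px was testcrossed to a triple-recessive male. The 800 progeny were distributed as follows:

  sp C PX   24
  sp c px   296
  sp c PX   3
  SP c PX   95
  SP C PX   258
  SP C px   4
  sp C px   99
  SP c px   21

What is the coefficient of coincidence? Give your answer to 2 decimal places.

0.54

The two most frequent reciprocal classes, sp c px and SP C PX, are the parental types, so the F1 was sp c px / SP C PX.
The two rarest classes, sp c PX and SP C px, are the double crossovers. Comparing them with the parentals, only the px allele has switched, so px is the middle locus and the order is c – px – sp.
c–px: (194 + 7)/800 = 0.2512; px–sp: (45 + 7)/800 = 0.0650.
Expected DCO frequency = 0.2512 × 0.0650 ≈ 0.01633; observed = 7/800 ≈ 0.00875.
Coefficient of coincidence = 0.00875/0.01633 ≈ 0.54.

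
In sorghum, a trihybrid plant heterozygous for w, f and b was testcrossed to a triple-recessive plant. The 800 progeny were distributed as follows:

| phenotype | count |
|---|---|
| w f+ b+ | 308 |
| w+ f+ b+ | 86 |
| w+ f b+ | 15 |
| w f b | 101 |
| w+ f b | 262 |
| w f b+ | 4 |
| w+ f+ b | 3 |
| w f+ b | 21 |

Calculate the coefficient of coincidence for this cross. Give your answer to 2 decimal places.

0.67

The two most frequent reciprocal classes, w f+ b+ and w+ f b, are the parental types, so the F1 was w f+ b+ / w+ f b.
The two rarest classes, w f b+ and w+ f+ b, are the double crossovers. Comparing them with the parentals, only the f allele has switched, so f is the middle locus and the order is w – f – b.
w–f: (187 + 7)/800 = 0.2425; f–b: (36 + 7)/800 = 0.0537.
Expected DCO frequency = 0.2425 × 0.0537 ≈ 0.01302; observed = 7/800 ≈ 0.00875.
Coefficient of coincidence = 0.00875/0.01302 ≈ 0.67.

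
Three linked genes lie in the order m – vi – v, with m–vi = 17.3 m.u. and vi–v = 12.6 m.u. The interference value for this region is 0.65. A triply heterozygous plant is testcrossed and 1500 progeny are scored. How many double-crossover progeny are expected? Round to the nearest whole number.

11

Map distances give recombination frequencies of 0.173 and 0.126 for the two intervals.
With interference 0.65 (so coincidence = 0.35), expected double-crossover frequency = 0.173 × 0.126 × 0.35 = 0.00763.
Expected number = 0.00763 × 1500 = 11.44 ≈ 11.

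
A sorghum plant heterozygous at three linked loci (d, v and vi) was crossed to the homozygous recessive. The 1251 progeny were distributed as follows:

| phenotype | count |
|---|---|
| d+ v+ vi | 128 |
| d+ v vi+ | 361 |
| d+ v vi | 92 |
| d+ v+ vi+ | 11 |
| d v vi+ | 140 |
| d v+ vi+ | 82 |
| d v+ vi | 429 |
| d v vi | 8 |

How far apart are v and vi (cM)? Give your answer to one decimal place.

15.4 cM

The two most frequent reciprocal classes, d v+ vi and d+ v vi+, are the parental types, so the F1 was d v+ vi / d+ v vi+.
The two rarest classes, d v vi and d+ v+ vi+, are the double crossovers. Comparing them with the parentals, only the v allele has switched, so v is the middle locus and the order is d – v – vi.
Crossovers in the v–vi interval produce the single-crossover classes d v+ vi+ and d+ v vi (82 + 92 = 174) plus the double crossovers (19).
RF(v–vi) = (174 + 19) / 1251 = 193/1251 = 0.1543 → 15.4 cM.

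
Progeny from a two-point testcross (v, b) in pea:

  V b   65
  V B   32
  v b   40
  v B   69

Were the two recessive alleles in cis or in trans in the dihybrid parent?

trans

The two most frequent classes are V b (65) and v B (69); these are the parental (non-recombinant) types.
So the F1 carried V b on one chromosome and v B on the other — the recessive alleles are on opposite chromosomes (trans / repulsion).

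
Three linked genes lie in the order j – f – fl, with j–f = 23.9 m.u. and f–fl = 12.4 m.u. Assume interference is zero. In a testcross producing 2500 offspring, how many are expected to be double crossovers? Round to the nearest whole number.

Map distances give recombination frequencies of 0.239 and 0.124 for the two intervals.
With no interference, expected double-crossover frequency = 0.239 × 0.124 = 0.02964.
Expected number = 0.02964 × 2500 = 74.09 ≈ 74.

74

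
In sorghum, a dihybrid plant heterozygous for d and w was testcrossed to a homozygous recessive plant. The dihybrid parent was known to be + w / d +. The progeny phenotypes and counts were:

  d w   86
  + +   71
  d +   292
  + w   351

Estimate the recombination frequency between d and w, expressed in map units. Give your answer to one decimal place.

19.6 map units

The recombinant classes are + + and d w: 71 + 86 = 157.
Recombination frequency = 157/800 = 0.1963 ≈ 19.6%, i.e. 19.6 map units.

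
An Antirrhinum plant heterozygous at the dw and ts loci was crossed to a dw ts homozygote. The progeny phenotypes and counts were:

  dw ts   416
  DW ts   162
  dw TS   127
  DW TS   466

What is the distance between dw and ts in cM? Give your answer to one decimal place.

24.7 cM

The two most frequent classes, DW TS (466) and dw ts (416), are the parental types, so the F1 was DW TS / dw ts.
The recombinant classes are DW ts and dw TS: 162 + 127 = 289.
Recombination frequency = 289/1171 = 0.2468 ≈ 24.7%, i.e. 24.7 cM.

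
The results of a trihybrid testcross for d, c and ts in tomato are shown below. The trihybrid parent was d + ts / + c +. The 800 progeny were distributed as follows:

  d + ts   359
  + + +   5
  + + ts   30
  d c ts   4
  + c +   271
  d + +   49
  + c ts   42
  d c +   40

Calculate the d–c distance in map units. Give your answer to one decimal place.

The two rarest classes, d c ts and + + +, are the double crossovers. Comparing them with the parentals, only the c allele has switched, so c is the middle locus and the order is ts – c – d.
Crossovers in the c–d interval produce the single-crossover classes + + ts and d c + (30 + 40 = 70) plus the double crossovers (9).
RF(c–d) = (70 + 9) / 800 = 79/800 = 0.0988 → 9.9 map units.

9.9 map units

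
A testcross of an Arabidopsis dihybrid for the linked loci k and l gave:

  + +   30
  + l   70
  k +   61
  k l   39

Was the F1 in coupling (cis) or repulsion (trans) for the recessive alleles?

trans

The two most frequent classes are + l (70) and k + (61); these are the parental (non-recombinant) types.
So the F1 carried + l on one chromosome and k + on the other — the recessive alleles are on opposite chromosomes (trans / repulsion).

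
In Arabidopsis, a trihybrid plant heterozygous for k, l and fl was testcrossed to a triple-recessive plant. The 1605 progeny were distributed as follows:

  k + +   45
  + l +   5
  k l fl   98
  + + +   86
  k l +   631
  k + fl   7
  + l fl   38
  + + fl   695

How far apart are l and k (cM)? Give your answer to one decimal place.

5.9 cM

The two most frequent reciprocal classes, k l + and + + fl, are the parental types, so the F1 was k l + / + + fl.
The two rarest classes, + l + and k + fl, are the double crossovers. Comparing them with the parentals, only the k allele has switched, so k is the middle locus and the order is l – k – fl.
Crossovers in the l–k interval produce the single-crossover classes k + + and + l fl (45 + 38 = 83) plus the double crossovers (12).
RF(l–k) = (83 + 12) / 1605 = 95/1605 = 0.0592 → 5.9 cM.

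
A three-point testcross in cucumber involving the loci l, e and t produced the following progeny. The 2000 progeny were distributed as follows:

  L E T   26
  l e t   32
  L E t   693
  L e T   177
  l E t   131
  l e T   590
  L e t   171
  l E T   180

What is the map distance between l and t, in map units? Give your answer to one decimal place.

18.3 map units

The two most frequent reciprocal classes, l e T and L E t, are the parental types, so the F1 was l e T / L E t.
The two rarest classes, l e t and L E T, are the double crossovers. Comparing them with the parentals, only the t allele has switched, so t is the middle locus and the order is l – t – e.
Crossovers in the l–t interval produce the single-crossover classes L e T and l E t (177 + 131 = 308) plus the double crossovers (58).
RF(l–t) = (308 + 58) / 2000 = 366/2000 = 0.1830 → 18.3 map units.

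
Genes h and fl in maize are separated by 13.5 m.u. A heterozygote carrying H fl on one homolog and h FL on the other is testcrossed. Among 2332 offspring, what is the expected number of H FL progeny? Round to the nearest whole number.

157

A map distance of 13.5 m.u. corresponds to a recombination frequency of 0.135.
The F1 is H fl / h FL, so H FL is a recombinant gamete class with expected frequency r/2 = 0.135/2 = 0.0675.
Expected number = 0.0675 × 2332 = 157.41 ≈ 157.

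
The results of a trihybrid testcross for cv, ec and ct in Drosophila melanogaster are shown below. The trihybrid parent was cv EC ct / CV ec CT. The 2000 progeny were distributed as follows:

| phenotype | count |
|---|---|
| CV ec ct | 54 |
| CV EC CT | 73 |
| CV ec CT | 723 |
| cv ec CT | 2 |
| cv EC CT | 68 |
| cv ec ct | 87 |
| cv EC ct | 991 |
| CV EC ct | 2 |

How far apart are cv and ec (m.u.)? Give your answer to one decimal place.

The two rarest classes, CV EC ct and cv ec CT, are the double crossovers. Comparing them with the parentals, only the cv allele has switched, so cv is the middle locus and the order is ec – cv – ct.
Crossovers in the ec–cv interval produce the single-crossover classes cv ec ct and CV EC CT (87 + 73 = 160) plus the double crossovers (4).
RF(ec–cv) = (160 + 4) / 2000 = 164/2000 = 0.0820 → 8.2 m.u.

8.2 m.u.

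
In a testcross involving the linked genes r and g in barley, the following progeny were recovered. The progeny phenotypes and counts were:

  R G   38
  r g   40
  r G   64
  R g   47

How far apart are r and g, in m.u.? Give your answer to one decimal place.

41.3 m.u.

The two most frequent classes, R g (47) and r G (64), are the parental types, so the F1 was R g / r G.
The recombinant classes are R G and r g: 38 + 40 = 78.
Recombination frequency = 78/189 = 0.4127 ≈ 41.3%, i.e. 41.3 m.u.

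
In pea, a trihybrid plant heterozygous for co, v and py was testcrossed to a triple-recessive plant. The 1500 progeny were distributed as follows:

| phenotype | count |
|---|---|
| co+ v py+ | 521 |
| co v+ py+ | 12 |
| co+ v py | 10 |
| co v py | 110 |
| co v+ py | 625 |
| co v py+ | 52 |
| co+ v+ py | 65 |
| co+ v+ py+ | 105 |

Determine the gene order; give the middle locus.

The two most frequent reciprocal classes, co+ v py+ and co v+ py, are the parental types, so the F1 was co+ v py+ / co v+ py.
The two rarest classes, co+ v py and co v+ py+, are the double crossovers. Comparing them with the parentals, only the py allele has switched, so py is the middle locus and the order is v – py – co.

py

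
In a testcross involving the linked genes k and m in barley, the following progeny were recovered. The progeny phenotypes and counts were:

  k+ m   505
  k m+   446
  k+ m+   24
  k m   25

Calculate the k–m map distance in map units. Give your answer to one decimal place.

The two most frequent classes, k+ m (505) and k m+ (446), are the parental types, so the F1 was k+ m / k m+.
The recombinant classes are k+ m+ and k m: 24 + 25 = 49.
Recombination frequency = 49/1000 = 0.0490 ≈ 4.9%, i.e. 4.9 map units.

4.9 map units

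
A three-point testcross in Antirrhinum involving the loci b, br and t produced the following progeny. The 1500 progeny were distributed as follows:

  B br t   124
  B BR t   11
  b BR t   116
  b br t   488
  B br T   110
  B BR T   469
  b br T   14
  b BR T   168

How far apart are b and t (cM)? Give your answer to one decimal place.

The two most frequent reciprocal classes, B BR T and b br t, are the parental types, so the F1 was B BR T / b br t.
The two rarest classes, B BR t and b br T, are the double crossovers. Comparing them with the parentals, only the t allele has switched, so t is the middle locus and the order is b – t – br.
Crossovers in the b–t interval produce the single-crossover classes b BR T and B br t (168 + 124 = 292) plus the double crossovers (25).
RF(b–t) = (292 + 25) / 1500 = 317/1500 = 0.2113 → 21.1 cM.

21.1 cM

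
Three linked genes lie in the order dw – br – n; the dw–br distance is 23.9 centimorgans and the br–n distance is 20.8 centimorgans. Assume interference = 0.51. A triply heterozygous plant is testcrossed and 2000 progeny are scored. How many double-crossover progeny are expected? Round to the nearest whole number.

49

Map distances give recombination frequencies of 0.239 and 0.208 for the two intervals.
With interference 0.51 (so coincidence = 0.49), expected double-crossover frequency = 0.239 × 0.208 × 0.49 = 0.02436.
Expected number = 0.02436 × 2000 = 48.72 ≈ 49.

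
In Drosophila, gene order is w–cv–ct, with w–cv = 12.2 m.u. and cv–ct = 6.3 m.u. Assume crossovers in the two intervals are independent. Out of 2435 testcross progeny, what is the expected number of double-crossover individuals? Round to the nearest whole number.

Map distances give recombination frequencies of 0.122 and 0.063 for the two intervals.
With no interference, expected double-crossover frequency = 0.122 × 0.063 = 0.00769.
Expected number = 0.00769 × 2435 = 18.72 ≈ 19.

19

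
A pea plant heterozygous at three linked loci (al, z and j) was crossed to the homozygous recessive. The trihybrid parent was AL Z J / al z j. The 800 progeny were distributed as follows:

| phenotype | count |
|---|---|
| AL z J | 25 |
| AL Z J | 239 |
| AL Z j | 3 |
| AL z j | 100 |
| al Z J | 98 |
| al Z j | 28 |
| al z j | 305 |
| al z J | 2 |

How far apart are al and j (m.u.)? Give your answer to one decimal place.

25.4 m.u.

The two rarest classes, AL Z j and al z J, are the double crossovers. Comparing them with the parentals, only the j allele has switched, so j is the middle locus and the order is z – j – al.
Crossovers in the j–al interval produce the single-crossover classes al Z J and AL z j (98 + 100 = 198) plus the double crossovers (5).
RF(j–al) = (198 + 5) / 800 = 203/800 = 0.2537 → 25.4 m.u.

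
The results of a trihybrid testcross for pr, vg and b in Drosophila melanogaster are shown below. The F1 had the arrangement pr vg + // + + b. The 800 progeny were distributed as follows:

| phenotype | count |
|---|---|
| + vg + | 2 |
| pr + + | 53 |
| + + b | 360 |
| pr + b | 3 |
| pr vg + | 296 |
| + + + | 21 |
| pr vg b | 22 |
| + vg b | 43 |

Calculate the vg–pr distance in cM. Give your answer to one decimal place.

12.6 cM

The two rarest classes, + vg + and pr + b, are the double crossovers. Comparing them with the parentals, only the pr allele has switched, so pr is the middle locus and the order is b – pr – vg.
Crossovers in the pr–vg interval produce the single-crossover classes pr + + and + vg b (53 + 43 = 96) plus the double crossovers (5).
RF(pr–vg) = (96 + 5) / 800 = 101/800 = 0.1263 → 12.6 cM.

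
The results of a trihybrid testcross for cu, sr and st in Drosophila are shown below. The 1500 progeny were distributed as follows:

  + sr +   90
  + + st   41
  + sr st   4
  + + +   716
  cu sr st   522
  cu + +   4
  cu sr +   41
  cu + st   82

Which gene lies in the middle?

The two most frequent reciprocal classes, + + + and cu sr st, are the parental types, so the F1 was + + + / cu sr st.
The two rarest classes, cu + + and + sr st, are the double crossovers. Comparing them with the parentals, only the cu allele has switched, so cu is the middle locus and the order is st – cu – sr.

cu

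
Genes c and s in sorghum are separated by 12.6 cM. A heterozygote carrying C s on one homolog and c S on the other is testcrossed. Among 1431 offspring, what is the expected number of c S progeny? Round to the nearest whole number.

A map distance of 12.6 cM corresponds to a recombination frequency of 0.126.
The F1 is C s / c S, so c S is a parental gamete class with expected frequency (1 − r)/2 = 0.874/2 = 0.4370.
Expected number = 0.4370 × 1431 = 625.35 ≈ 625.

625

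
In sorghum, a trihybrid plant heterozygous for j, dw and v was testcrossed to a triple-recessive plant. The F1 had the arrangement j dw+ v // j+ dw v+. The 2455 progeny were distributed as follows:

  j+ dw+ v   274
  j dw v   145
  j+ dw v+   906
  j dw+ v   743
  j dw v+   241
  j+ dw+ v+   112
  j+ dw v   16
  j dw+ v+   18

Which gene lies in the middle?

v

The two rarest classes, j dw+ v+ and j+ dw v, are the double crossovers. Comparing them with the parentals, only the v allele has switched, so v is the middle locus and the order is j – v – dw.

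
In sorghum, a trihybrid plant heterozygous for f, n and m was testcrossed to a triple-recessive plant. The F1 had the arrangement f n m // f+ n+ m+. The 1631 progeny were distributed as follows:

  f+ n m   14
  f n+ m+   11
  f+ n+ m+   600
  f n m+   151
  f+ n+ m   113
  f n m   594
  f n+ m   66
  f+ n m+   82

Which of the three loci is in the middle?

The two rarest classes, f+ n m and f n+ m+, are the double crossovers. Comparing them with the parentals, only the f allele has switched, so f is the middle locus and the order is n – f – m.

f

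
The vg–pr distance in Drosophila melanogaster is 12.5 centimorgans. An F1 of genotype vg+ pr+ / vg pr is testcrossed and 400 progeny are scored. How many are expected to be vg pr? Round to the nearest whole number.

175

A map distance of 12.5 centimorgans corresponds to a recombination frequency of 0.125.
The F1 is vg+ pr+ / vg pr, so vg pr is a parental gamete class with expected frequency (1 − r)/2 = 0.875/2 = 0.4375.
Expected number = 0.4375 × 400 = 175.00 ≈ 175.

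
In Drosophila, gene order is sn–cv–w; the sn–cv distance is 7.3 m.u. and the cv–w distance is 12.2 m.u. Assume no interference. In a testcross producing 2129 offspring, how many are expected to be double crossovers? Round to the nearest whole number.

Map distances give recombination frequencies of 0.073 and 0.122 for the two intervals.
With no interference, expected double-crossover frequency = 0.073 × 0.122 = 0.00891.
Expected number = 0.00891 × 2129 = 18.96 ≈ 19.

19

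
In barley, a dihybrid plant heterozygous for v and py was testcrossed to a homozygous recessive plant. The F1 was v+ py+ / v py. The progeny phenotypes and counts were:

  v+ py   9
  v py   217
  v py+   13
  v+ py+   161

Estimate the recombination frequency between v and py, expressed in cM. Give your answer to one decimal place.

5.5 cM

The recombinant classes are v+ py and v py+: 9 + 13 = 22.
Recombination frequency = 22/400 = 0.0550 ≈ 5.5%, i.e. 5.5 cM.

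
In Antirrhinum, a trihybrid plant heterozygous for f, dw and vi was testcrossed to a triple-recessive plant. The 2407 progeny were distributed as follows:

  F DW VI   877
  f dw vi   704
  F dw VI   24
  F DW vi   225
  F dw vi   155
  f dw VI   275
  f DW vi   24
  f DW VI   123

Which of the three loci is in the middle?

The two most frequent reciprocal classes, F DW VI and f dw vi, are the parental types, so the F1 was F DW VI / f dw vi.
The two rarest classes, F dw VI and f DW vi, are the double crossovers. Comparing them with the parentals, only the dw allele has switched, so dw is the middle locus and the order is f – dw – vi.

dw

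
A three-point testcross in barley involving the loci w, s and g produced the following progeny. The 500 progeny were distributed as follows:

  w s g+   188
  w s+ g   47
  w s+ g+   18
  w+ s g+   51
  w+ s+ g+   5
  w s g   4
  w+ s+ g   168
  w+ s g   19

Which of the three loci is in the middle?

The two most frequent reciprocal classes, w+ s+ g and w s g+, are the parental types, so the F1 was w+ s+ g / w s g+.
The two rarest classes, w+ s+ g+ and w s g, are the double crossovers. Comparing them with the parentals, only the g allele has switched, so g is the middle locus and the order is s – g – w.

g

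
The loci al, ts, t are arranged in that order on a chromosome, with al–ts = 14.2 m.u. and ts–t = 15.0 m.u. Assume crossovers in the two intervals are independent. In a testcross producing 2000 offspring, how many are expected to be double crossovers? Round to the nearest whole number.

43

Map distances give recombination frequencies of 0.142 and 0.150 for the two intervals.
With no interference, expected double-crossover frequency = 0.142 × 0.150 = 0.02130.
Expected number = 0.02130 × 2000 = 42.60 ≈ 43.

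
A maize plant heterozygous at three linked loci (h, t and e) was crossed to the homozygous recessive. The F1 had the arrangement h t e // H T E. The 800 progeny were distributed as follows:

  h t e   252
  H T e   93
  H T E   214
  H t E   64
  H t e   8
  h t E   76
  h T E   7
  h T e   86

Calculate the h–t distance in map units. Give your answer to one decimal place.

The two rarest classes, H t e and h T E, are the double crossovers. Comparing them with the parentals, only the h allele has switched, so h is the middle locus and the order is e – h – t.
Crossovers in the h–t interval produce the single-crossover classes h T e and H t E (86 + 64 = 150) plus the double crossovers (15).
RF(h–t) = (150 + 15) / 800 = 165/800 = 0.2062 → 20.6 map units.

20.6 map units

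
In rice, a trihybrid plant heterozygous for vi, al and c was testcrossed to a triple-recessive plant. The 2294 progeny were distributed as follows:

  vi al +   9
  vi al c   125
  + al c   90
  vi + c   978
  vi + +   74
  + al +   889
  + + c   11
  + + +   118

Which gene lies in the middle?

vi

The two most frequent reciprocal classes, vi + c and + al +, are the parental types, so the F1 was vi + c / + al +.
The two rarest classes, + + c and vi al +, are the double crossovers. Comparing them with the parentals, only the vi allele has switched, so vi is the middle locus and the order is c – vi – al.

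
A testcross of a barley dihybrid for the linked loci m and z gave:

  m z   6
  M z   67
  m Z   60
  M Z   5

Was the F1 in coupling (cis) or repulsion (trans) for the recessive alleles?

trans

The two most frequent classes are M z (67) and m Z (60); these are the parental (non-recombinant) types.
So the F1 carried M z on one chromosome and m Z on the other — the recessive alleles are on opposite chromosomes (trans / repulsion).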